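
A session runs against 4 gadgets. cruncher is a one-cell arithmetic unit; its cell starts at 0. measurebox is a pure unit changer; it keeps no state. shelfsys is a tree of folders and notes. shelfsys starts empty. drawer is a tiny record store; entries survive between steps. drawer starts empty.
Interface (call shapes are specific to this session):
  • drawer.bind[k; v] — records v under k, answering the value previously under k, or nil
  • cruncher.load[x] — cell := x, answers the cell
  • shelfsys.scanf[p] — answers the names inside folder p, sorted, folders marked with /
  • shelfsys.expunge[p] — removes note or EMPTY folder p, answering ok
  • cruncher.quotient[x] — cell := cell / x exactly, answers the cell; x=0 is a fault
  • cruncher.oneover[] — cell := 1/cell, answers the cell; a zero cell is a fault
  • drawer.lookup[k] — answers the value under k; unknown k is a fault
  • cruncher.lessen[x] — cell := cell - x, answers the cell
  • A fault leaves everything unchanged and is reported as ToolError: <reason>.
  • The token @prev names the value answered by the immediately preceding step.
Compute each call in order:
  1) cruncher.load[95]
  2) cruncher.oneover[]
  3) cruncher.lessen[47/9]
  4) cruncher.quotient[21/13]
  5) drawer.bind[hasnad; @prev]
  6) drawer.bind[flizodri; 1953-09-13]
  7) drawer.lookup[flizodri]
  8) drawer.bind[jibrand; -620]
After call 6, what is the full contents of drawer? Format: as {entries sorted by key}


>>> cruncher.load 95
[out] 95
>>> cruncher.oneover
[out] 1/95
>>> cruncher.lessen 47/9
[out] -4456/855
>>> cruncher.quotient 21/13
[out] -57928/17955
>>> drawer.bind hasnad @prev
[out] nil
>>> drawer.bind flizodri 1953-09-13
[out] nil
>>> drawer.lookup flizodri
[out] 1953-09-13
>>> drawer.bind jibrand -620
[out] nil

Answer: {flizodri=1953-09-13, hasnad=-57928/17955}


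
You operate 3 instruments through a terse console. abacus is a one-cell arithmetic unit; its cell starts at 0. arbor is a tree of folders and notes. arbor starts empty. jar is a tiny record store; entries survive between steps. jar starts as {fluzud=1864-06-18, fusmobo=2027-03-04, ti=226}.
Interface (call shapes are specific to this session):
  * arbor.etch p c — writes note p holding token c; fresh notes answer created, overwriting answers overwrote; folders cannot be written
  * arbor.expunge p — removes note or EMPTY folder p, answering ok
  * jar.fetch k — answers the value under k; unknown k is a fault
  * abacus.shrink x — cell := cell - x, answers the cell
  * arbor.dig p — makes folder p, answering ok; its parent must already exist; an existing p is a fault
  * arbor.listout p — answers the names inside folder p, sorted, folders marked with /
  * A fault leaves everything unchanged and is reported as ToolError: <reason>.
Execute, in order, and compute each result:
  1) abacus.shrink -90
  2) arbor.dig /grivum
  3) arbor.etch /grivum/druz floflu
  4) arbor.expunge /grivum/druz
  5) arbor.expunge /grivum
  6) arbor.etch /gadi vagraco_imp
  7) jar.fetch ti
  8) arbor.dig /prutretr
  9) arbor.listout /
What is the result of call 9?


! 1. abacus.shrink(x→-90) ~> 90
! 2. arbor.dig(p→/grivum) ~> ok
! 3. arbor.etch(p→/grivum/druz, c→floflu) ~> created
! 4. arbor.expunge(p→/grivum/druz) ~> ok
! 5. arbor.expunge(p→/grivum) ~> ok
! 6. arbor.etch(p→/gadi, c→vagraco_imp) ~> created
! 7. jar.fetch(k→ti) ~> 226
! 8. arbor.dig(p→/prutretr) ~> ok
! 9. arbor.listout(p→/) ~> [gadi, prutretr/]

Answer: [gadi, prutretr/]


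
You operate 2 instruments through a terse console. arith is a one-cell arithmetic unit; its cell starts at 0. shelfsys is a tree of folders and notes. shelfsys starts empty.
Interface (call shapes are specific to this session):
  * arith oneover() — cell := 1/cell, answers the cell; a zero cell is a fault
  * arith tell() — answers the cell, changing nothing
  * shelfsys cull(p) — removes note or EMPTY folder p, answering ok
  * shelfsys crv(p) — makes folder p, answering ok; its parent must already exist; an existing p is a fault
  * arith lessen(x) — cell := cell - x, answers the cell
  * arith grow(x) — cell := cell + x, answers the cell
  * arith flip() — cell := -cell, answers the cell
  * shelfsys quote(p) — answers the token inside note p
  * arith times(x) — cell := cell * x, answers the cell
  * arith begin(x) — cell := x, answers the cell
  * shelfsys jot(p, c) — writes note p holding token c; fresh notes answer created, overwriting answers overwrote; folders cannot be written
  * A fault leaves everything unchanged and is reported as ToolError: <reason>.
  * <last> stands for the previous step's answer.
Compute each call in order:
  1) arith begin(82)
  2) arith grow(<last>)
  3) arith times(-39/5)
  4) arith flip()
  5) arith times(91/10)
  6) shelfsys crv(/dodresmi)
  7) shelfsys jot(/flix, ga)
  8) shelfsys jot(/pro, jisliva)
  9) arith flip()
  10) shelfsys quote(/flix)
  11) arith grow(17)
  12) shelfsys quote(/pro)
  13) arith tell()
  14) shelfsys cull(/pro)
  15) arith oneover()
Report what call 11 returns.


>> arith begin(82)
<< 82
>> arith grow(<last>)
<< 164
>> arith times(-39/5)
<< -6396/5
>> arith flip()
<< 6396/5
>> arith times(91/10)
<< 291018/25
>> shelfsys crv(/dodresmi)
<< ok
>> shelfsys jot(/flix, ga)
<< created
>> shelfsys jot(/pro, jisliva)
<< created
>> arith flip()
<< -291018/25
>> shelfsys quote(/flix)
<< ga
>> arith grow(17)
<< -290593/25
>> shelfsys quote(/pro)
<< jisliva
>> arith tell()
<< -290593/25
>> shelfsys cull(/pro)
<< ok
>> arith oneover()
<< -25/290593

Answer: -290593/25


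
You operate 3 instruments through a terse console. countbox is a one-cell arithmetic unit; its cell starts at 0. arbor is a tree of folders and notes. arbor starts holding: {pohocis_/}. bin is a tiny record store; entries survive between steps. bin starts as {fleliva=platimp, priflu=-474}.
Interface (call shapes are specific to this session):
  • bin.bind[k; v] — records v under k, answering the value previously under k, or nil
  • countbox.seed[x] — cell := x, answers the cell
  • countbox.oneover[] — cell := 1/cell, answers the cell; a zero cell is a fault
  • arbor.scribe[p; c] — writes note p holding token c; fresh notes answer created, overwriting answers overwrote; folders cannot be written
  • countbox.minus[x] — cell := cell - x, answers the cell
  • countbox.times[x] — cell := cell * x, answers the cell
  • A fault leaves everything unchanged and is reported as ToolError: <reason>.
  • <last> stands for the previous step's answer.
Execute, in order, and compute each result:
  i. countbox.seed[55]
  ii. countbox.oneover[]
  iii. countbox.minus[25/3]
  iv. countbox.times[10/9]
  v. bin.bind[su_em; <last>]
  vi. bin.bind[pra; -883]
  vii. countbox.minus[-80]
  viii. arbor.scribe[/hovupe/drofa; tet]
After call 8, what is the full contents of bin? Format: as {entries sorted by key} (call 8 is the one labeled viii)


I invoke seed using x='55', yielding 55.
I call oneover, — result: 1/55.
Next I call minus using x='25/3', → -1372/165.
I invoke times using x='10/9', and observe -2744/297.
Next I call bind using k='su_em', v='<last>', — result: nil.
I use bind using k='pra', v='-883', which returns nil.
Calling minus using x='-80': 21016/297.
I try scribe using p='/hovupe/drofa', c='tet', — result: ToolError: no parent.

Answer: {fleliva=platimp, pra=-883, priflu=-474, su_em=-2744/297}


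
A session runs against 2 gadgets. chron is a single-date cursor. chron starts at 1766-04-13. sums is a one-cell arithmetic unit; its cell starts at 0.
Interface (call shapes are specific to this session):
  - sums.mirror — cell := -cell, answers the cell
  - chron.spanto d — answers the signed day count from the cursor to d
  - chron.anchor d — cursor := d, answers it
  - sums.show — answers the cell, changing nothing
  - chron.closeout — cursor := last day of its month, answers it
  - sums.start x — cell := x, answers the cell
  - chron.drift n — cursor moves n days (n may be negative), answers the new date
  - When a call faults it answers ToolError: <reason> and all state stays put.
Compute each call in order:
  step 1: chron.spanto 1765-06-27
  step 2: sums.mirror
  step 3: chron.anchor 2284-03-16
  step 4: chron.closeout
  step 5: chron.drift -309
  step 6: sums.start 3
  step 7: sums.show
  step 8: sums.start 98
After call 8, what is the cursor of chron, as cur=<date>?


Answer: cur=2283-05-27

Derivation:
Act: chron.spanto[d→1765-06-27]
Obs: -290
Act: sums.mirror[]
Obs: 0
Act: chron.anchor[d→2284-03-16]
Obs: 2284-03-16
Act: chron.closeout[]
Obs: 2284-03-31
Act: chron.drift[n→-309]
Obs: 2283-05-27
Act: sums.start[x→3]
Obs: 3
Act: sums.show[]
Obs: 3
Act: sums.start[x→98]
Obs: 98


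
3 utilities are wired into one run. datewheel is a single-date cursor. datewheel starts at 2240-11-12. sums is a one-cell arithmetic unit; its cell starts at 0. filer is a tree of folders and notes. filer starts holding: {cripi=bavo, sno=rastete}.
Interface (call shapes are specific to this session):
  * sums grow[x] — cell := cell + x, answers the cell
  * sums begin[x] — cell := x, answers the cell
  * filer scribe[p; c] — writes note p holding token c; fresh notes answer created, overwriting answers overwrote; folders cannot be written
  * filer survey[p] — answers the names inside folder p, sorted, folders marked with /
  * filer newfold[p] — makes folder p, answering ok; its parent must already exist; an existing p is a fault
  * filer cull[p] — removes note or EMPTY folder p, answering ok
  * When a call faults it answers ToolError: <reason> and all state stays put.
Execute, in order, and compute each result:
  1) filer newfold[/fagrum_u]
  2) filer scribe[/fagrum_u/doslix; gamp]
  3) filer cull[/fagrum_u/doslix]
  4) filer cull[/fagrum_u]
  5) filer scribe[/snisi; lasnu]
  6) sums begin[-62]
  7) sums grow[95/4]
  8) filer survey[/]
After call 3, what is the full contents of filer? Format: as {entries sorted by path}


# filer newfold(p=/fagrum_u) : ok
# filer scribe(p=/fagrum_u/doslix, c=gamp) : created
# filer cull(p=/fagrum_u/doslix) : ok
# filer cull(p=/fagrum_u) : ok
# filer scribe(p=/snisi, c=lasnu) : created
# sums begin(x=-62) : -62
# sums grow(x=95/4) : -153/4
# filer survey(p=/) : [cripi, snisi, sno]

Answer: {cripi=bavo, fagrum_u/, sno=rastete}


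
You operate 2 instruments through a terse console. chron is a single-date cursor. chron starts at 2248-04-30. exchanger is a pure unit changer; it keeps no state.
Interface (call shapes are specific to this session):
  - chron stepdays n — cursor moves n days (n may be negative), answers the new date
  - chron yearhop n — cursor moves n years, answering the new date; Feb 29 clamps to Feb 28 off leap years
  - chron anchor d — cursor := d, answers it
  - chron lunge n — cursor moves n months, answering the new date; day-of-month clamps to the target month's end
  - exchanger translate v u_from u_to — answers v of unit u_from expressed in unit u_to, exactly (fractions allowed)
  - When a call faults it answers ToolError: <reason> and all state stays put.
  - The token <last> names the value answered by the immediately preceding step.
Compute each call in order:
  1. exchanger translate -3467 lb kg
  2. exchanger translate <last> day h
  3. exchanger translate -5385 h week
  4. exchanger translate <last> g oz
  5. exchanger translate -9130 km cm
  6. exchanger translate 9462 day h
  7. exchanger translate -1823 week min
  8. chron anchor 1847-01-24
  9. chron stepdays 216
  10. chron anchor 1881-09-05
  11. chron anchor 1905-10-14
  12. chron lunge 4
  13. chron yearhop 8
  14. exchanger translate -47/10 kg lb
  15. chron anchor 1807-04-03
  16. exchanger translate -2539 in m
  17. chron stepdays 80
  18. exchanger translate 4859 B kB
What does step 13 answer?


→ exchanger translate(v: -3467, u_from: lb, u_to: kg)
← -157260474679/100000000
→ exchanger translate(v: <last>, u_from: day, u_to: h)
← -471781424037/12500000
→ exchanger translate(v: -5385, u_from: h, u_to: week)
← -1795/56
→ exchanger translate(v: <last>, u_from: g, u_to: oz)
← -359000000/317514659
→ exchanger translate(v: -9130, u_from: km, u_to: cm)
← -913000000
→ exchanger translate(v: 9462, u_from: day, u_to: h)
← 227088
→ exchanger translate(v: -1823, u_from: week, u_to: min)
← -18375840
→ chron anchor(d: 1847-01-24)
← 1847-01-24
→ chron stepdays(n: 216)
← 1847-08-28
→ chron anchor(d: 1881-09-05)
← 1881-09-05
→ chron anchor(d: 1905-10-14)
← 1905-10-14
→ chron lunge(n: 4)
← 1906-02-14
→ chron yearhop(n: 8)
← 1914-02-14
→ exchanger translate(v: -47/10, u_from: kg, u_to: lb)
← -470000000/45359237
→ chron anchor(d: 1807-04-03)
← 1807-04-03
→ exchanger translate(v: -2539, u_from: in, u_to: m)
← -322453/5000
→ chron stepdays(n: 80)
← 1807-06-22
→ exchanger translate(v: 4859, u_from: B, u_to: kB)
← 4859/1000

Answer: 1914-02-14


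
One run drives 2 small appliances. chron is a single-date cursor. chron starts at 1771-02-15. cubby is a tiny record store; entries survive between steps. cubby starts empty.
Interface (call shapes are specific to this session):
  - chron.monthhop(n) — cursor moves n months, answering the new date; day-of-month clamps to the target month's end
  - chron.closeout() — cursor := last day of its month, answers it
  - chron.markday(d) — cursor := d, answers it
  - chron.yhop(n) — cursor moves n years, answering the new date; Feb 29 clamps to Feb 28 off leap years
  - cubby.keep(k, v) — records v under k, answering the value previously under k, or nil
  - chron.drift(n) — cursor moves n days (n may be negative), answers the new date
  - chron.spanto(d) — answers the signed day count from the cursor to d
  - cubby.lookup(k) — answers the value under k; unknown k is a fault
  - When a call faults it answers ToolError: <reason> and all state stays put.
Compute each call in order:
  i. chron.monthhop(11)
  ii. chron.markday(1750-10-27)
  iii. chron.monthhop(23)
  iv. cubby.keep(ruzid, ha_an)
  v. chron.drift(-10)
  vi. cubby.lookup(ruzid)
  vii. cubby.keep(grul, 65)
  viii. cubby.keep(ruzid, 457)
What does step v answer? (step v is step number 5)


Answer: 1752-09-17

Derivation:
% chron.monthhop 11
[out] 1772-01-15
% chron.markday 1750-10-27
[out] 1750-10-27
% chron.monthhop 23
[out] 1752-09-27
% cubby.keep ruzid ha_an
[out] nil
% chron.drift -10
[out] 1752-09-17
% cubby.lookup ruzid
[out] ha_an
% cubby.keep grul 65
[out] nil
% cubby.keep ruzid 457
[out] ha_an


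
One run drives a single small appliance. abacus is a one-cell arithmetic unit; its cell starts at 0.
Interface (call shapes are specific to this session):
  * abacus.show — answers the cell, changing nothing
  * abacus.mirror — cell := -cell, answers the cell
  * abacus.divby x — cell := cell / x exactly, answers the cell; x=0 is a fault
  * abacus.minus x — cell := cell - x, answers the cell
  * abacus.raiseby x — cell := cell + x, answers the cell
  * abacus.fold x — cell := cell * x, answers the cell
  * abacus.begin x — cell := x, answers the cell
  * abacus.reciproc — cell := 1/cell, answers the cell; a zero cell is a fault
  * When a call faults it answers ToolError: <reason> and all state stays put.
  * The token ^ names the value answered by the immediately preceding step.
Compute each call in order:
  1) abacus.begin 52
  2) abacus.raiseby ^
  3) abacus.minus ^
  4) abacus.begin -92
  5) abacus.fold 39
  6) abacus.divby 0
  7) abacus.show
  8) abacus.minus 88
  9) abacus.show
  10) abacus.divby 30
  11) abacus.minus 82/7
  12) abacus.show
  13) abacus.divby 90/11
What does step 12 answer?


→ abacus.begin(x=52)
← 52
→ abacus.raiseby(x=^)
← 104
→ abacus.minus(x=^)
← 0
→ abacus.begin(x=-92)
← -92
→ abacus.fold(x=39)
← -3588
→ abacus.divby(x=0)
← ToolError: division by zero
→ abacus.show()
← -3588
→ abacus.minus(x=88)
← -3676
→ abacus.show()
← -3676
→ abacus.divby(x=30)
← -1838/15
→ abacus.minus(x=82/7)
← -14096/105
→ abacus.show()
← -14096/105
→ abacus.divby(x=90/11)
← -77528/4725

Answer: -14096/105


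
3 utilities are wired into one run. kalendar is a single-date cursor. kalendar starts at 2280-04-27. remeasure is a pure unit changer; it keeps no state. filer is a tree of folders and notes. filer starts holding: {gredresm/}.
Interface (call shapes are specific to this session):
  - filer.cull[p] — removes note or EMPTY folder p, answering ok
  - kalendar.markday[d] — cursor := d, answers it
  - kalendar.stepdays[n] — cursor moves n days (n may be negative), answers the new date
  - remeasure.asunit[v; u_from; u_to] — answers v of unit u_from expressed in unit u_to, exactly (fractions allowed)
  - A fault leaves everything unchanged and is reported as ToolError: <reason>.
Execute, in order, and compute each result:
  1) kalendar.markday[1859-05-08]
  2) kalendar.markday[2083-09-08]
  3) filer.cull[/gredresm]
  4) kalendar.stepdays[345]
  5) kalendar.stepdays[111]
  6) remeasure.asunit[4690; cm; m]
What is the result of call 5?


Do: kalendar.markday[d→1859-05-08]
See: 1859-05-08
Do: kalendar.markday[d→2083-09-08]
See: 2083-09-08
Do: filer.cull[p→/gredresm]
See: ok
Do: kalendar.stepdays[n→345]
See: 2084-08-18
Do: kalendar.stepdays[n→111]
See: 2084-12-07
Do: remeasure.asunit[v→4690; u_from→cm; u_to→m]
See: 469/10

Answer: 2084-12-07


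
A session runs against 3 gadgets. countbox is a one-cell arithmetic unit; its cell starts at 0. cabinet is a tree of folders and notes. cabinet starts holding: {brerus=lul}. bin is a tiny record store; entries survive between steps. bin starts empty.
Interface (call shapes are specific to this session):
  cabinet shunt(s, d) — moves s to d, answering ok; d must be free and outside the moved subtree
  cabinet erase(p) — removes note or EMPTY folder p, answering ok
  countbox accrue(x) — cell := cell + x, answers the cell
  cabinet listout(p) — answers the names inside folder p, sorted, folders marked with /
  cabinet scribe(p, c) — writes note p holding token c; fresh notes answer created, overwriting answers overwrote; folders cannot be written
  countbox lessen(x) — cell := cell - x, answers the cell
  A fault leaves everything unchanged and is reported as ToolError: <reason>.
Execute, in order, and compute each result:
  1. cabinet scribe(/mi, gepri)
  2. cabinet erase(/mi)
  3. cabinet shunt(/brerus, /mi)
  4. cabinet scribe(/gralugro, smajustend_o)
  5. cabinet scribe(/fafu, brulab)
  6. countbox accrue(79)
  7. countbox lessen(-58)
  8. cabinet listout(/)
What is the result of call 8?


Answer: [fafu, gralugro, mi]

Derivation:
% cabinet scribe p: /mi c: gepri
:: created
% cabinet erase p: /mi
:: ok
% cabinet shunt s: /brerus d: /mi
:: ok
% cabinet scribe p: /gralugro c: smajustend_o
:: created
% cabinet scribe p: /fafu c: brulab
:: created
% countbox accrue x: 79
:: 79
% countbox lessen x: -58
:: 137
% cabinet listout p: /
:: [fafu, gralugro, mi]


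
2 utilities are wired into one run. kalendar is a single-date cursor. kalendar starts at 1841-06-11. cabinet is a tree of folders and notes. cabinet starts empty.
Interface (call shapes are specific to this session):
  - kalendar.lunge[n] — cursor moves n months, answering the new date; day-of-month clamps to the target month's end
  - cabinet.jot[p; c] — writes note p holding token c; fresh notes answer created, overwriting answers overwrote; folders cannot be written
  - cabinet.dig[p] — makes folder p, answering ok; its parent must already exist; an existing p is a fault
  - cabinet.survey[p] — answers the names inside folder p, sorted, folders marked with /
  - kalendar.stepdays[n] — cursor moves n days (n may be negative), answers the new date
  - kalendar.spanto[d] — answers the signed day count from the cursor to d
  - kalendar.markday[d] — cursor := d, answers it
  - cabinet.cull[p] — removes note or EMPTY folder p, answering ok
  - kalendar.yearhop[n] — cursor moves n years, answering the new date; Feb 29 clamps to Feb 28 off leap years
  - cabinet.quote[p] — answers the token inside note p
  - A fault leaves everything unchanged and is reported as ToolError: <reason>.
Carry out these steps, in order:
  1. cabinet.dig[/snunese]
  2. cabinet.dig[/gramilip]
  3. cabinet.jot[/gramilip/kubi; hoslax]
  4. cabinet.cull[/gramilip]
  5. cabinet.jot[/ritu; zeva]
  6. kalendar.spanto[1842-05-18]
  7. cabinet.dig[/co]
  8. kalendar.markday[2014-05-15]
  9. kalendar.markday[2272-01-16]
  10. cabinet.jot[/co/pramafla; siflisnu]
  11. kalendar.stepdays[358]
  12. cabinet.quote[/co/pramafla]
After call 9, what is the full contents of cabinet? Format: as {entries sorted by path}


Answer: {co/, gramilip/, gramilip/kubi=hoslax, ritu=zeva, snunese/}

Derivation:
CALL cabinet.dig[/snunese]
RET  ok
CALL cabinet.dig[/gramilip]
RET  ok
CALL cabinet.jot[/gramilip/kubi; hoslax]
RET  created
CALL cabinet.cull[/gramilip]
RET  ToolError: not empty
CALL cabinet.jot[/ritu; zeva]
RET  created
CALL kalendar.spanto[1842-05-18]
RET  341
CALL cabinet.dig[/co]
RET  ok
CALL kalendar.markday[2014-05-15]
RET  2014-05-15
CALL kalendar.markday[2272-01-16]
RET  2272-01-16
CALL cabinet.jot[/co/pramafla; siflisnu]
RET  created
CALL kalendar.stepdays[358]
RET  2273-01-08
CALL cabinet.quote[/co/pramafla]
RET  siflisnu


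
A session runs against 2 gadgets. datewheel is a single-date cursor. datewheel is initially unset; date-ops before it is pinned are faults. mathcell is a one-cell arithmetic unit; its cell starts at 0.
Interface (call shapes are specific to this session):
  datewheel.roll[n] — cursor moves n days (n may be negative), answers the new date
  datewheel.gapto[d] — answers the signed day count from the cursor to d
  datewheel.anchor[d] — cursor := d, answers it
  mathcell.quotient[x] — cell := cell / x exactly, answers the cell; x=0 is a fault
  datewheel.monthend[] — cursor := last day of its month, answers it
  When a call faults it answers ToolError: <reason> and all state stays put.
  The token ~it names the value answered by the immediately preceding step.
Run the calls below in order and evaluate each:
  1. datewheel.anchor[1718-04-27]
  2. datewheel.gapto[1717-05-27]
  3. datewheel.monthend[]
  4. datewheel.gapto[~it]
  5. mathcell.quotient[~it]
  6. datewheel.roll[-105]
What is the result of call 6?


Answer: 1718-01-15

Derivation:
-> datewheel.anchor(1718-04-27)
<- 1718-04-27
-> datewheel.gapto(1717-05-27)
<- -335
-> datewheel.monthend()
<- 1718-04-30
-> datewheel.gapto(~it)
<- 0
-> mathcell.quotient(~it)
<- ToolError: division by zero
-> datewheel.roll(-105)
<- 1718-01-15


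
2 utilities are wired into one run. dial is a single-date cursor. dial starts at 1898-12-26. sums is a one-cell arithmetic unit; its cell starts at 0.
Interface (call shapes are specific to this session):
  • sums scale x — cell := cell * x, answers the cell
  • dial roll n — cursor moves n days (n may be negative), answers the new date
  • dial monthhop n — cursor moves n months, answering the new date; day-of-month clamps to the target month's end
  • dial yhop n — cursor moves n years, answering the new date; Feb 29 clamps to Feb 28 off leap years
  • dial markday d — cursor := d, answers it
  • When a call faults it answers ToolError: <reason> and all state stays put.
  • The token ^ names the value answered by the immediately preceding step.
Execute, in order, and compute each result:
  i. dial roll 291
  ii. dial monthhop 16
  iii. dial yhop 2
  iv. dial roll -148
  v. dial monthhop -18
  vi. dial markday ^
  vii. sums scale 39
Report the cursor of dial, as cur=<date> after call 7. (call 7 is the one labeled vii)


;; 1. dial roll(n=291) ~> 1899-10-13
;; 2. dial monthhop(n=16) ~> 1901-02-13
;; 3. dial yhop(n=2) ~> 1903-02-13
;; 4. dial roll(n=-148) ~> 1902-09-18
;; 5. dial monthhop(n=-18) ~> 1901-03-18
;; 6. dial markday(d=^) ~> 1901-03-18
;; 7. sums scale(x=39) ~> 0

Answer: cur=1901-03-18


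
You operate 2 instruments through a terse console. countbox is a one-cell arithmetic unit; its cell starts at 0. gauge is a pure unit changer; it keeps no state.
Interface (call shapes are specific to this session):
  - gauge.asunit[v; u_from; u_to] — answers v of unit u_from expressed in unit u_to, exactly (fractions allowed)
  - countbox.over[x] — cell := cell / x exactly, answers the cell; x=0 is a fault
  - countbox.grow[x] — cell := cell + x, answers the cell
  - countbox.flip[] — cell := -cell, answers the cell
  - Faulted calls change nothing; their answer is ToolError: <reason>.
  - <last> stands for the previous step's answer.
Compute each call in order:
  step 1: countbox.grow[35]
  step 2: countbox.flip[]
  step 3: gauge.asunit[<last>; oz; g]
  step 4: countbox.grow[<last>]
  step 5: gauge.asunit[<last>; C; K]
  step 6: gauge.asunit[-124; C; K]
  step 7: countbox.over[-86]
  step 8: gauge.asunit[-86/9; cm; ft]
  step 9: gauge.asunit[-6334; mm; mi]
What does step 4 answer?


Answer: -328714659/320000

Derivation:
// 1. countbox.grow(x: 35) == 35
// 2. countbox.flip() == -35
// 3. gauge.asunit(v: <last>, u_from: oz, u_to: g) == -317514659/320000
// 4. countbox.grow(x: <last>) == -328714659/320000
// 5. gauge.asunit(v: <last>, u_from: C, u_to: K) == -241306659/320000
// 6. gauge.asunit(v: -124, u_from: C, u_to: K) == 2983/20
// 7. countbox.over(x: -86) == 328714659/27520000
// 8. gauge.asunit(v: -86/9, u_from: cm, u_to: ft) == -1075/3429
// 9. gauge.asunit(v: -6334, u_from: mm, u_to: mi) == -3167/804672


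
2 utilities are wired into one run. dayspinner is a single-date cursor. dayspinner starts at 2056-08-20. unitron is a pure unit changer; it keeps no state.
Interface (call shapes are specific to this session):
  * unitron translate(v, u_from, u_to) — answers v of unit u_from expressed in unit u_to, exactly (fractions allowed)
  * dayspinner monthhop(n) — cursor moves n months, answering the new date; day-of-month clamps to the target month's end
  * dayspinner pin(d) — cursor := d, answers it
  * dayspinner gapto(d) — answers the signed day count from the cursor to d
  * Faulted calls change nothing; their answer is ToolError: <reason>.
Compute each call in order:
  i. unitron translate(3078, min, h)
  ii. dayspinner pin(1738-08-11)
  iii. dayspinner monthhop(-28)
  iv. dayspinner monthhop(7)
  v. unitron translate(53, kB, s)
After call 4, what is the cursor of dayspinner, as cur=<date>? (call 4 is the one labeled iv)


[in] unitron translate v→3078 u_from→min u_to→h
[out] 513/10
[in] dayspinner pin d→1738-08-11
[out] 1738-08-11
[in] dayspinner monthhop n→-28
[out] 1736-04-11
[in] dayspinner monthhop n→7
[out] 1736-11-11
[in] unitron translate v→53 u_from→kB u_to→s
[out] ToolError: incompatible units

Answer: cur=1736-11-11


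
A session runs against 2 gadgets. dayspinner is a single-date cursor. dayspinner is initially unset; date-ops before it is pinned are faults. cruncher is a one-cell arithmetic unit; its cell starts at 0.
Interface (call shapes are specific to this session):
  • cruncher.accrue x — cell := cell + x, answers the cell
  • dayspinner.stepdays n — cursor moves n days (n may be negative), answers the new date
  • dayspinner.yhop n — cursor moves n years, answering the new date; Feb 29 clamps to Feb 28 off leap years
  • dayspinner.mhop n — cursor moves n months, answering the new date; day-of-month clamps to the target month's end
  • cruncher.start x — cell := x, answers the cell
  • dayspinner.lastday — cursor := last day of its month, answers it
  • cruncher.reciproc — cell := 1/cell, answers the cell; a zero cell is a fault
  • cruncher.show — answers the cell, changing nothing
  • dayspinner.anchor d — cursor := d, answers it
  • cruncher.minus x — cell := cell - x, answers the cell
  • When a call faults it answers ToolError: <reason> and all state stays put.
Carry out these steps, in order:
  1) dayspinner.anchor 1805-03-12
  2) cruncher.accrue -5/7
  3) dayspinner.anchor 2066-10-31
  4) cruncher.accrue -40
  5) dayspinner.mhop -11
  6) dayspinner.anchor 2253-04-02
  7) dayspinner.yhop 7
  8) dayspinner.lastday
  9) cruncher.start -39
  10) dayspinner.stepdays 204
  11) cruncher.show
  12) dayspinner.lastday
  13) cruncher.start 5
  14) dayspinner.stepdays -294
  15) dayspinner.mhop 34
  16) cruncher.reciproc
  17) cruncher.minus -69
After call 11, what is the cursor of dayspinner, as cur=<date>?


Answer: cur=2260-11-20

Derivation:
# dayspinner.anchor(d→1805-03-12) ~> 1805-03-12
# cruncher.accrue(x→-5/7) ~> -5/7
# dayspinner.anchor(d→2066-10-31) ~> 2066-10-31
# cruncher.accrue(x→-40) ~> -285/7
# dayspinner.mhop(n→-11) ~> 2065-11-30
# dayspinner.anchor(d→2253-04-02) ~> 2253-04-02
# dayspinner.yhop(n→7) ~> 2260-04-02
# dayspinner.lastday() ~> 2260-04-30
# cruncher.start(x→-39) ~> -39
# dayspinner.stepdays(n→204) ~> 2260-11-20
# cruncher.show() ~> -39
# dayspinner.lastday() ~> 2260-11-30
# cruncher.start(x→5) ~> 5
# dayspinner.stepdays(n→-294) ~> 2260-02-10
# dayspinner.mhop(n→34) ~> 2262-12-10
# cruncher.reciproc() ~> 1/5
# cruncher.minus(x→-69) ~> 346/5


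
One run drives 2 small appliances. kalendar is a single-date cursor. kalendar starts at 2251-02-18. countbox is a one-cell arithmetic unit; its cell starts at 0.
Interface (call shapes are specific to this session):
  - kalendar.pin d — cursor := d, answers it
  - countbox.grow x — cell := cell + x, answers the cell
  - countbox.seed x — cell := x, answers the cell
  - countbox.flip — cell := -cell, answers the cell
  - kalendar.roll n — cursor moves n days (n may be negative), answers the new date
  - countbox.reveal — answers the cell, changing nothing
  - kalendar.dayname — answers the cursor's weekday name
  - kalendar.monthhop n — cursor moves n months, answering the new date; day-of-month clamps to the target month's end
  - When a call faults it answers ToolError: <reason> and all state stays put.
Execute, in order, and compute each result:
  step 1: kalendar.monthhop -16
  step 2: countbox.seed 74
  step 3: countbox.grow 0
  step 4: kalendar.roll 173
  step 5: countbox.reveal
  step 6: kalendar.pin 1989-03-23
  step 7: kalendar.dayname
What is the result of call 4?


>> monthhop(n='-16')
<< 2249-10-18
>> seed(x='74')
<< 74
>> grow(x='0')
<< 74
>> roll(n='173')
<< 2250-04-09
>> reveal()
<< 74
>> pin(d='1989-03-23')
<< 1989-03-23
>> dayname()
<< Thursday

Answer: 2250-04-09


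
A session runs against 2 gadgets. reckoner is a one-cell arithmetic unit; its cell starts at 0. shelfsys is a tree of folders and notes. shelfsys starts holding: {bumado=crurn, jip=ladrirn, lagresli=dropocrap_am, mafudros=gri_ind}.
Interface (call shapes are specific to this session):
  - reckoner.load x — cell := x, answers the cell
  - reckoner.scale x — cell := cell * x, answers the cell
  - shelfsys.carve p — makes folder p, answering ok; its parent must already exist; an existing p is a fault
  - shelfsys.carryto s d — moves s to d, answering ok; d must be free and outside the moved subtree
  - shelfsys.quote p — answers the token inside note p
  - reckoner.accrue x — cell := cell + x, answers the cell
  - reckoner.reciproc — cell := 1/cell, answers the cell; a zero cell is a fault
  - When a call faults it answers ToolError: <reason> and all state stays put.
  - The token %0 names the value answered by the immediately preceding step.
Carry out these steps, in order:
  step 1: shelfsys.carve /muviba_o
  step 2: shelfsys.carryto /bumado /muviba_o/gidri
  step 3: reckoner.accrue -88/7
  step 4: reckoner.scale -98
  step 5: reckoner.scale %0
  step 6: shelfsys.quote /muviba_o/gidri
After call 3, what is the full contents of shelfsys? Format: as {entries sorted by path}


>> shelfsys.carve(p=/muviba_o)
<< ok
>> shelfsys.carryto(s=/bumado, d=/muviba_o/gidri)
<< ok
>> reckoner.accrue(x=-88/7)
<< -88/7
>> reckoner.scale(x=-98)
<< 1232
>> reckoner.scale(x=%0)
<< 1517824
>> shelfsys.quote(p=/muviba_o/gidri)
<< crurn

Answer: {jip=ladrirn, lagresli=dropocrap_am, mafudros=gri_ind, muviba_o/, muviba_o/gidri=crurn}


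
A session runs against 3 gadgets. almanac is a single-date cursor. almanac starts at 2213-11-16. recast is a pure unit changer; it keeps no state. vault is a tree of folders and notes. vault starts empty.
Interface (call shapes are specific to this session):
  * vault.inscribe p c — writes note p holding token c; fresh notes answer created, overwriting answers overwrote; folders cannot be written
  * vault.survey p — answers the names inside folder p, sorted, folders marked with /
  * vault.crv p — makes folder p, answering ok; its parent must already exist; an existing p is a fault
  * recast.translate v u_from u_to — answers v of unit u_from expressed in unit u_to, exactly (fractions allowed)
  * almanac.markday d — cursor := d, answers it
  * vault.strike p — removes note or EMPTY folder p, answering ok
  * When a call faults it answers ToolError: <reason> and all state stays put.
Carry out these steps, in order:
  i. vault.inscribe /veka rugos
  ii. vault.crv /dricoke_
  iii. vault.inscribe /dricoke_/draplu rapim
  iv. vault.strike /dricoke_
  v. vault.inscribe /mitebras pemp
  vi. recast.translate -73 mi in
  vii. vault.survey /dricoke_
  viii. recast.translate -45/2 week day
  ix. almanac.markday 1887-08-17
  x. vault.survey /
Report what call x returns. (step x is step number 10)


Answer: [dricoke_/, mitebras, veka]

Derivation:
[in] vault.inscribe /veka rugos
= created
[in] vault.crv /dricoke_
= ok
[in] vault.inscribe /dricoke_/draplu rapim
= created
[in] vault.strike /dricoke_
= ToolError: not empty
[in] vault.inscribe /mitebras pemp
= created
[in] recast.translate -73 mi in
= -4625280
[in] vault.survey /dricoke_
= [draplu]
[in] recast.translate -45/2 week day
= -315/2
[in] almanac.markday 1887-08-17
= 1887-08-17
[in] vault.survey /
= [dricoke_/, mitebras, veka]


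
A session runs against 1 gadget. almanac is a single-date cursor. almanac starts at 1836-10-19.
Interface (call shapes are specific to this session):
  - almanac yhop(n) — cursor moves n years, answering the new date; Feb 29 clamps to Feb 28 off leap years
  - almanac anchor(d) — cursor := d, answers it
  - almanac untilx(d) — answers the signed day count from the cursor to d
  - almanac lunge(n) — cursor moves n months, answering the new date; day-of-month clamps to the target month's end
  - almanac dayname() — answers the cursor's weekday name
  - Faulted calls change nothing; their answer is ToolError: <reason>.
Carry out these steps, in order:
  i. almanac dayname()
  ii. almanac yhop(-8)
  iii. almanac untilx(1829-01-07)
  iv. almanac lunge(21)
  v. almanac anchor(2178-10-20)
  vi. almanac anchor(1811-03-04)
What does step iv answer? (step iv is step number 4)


! 1. almanac dayname() -> Wednesday
! 2. almanac yhop(n=-8) -> 1828-10-19
! 3. almanac untilx(d=1829-01-07) -> 80
! 4. almanac lunge(n=21) -> 1830-07-19
! 5. almanac anchor(d=2178-10-20) -> 2178-10-20
! 6. almanac anchor(d=1811-03-04) -> 1811-03-04

Answer: 1830-07-19


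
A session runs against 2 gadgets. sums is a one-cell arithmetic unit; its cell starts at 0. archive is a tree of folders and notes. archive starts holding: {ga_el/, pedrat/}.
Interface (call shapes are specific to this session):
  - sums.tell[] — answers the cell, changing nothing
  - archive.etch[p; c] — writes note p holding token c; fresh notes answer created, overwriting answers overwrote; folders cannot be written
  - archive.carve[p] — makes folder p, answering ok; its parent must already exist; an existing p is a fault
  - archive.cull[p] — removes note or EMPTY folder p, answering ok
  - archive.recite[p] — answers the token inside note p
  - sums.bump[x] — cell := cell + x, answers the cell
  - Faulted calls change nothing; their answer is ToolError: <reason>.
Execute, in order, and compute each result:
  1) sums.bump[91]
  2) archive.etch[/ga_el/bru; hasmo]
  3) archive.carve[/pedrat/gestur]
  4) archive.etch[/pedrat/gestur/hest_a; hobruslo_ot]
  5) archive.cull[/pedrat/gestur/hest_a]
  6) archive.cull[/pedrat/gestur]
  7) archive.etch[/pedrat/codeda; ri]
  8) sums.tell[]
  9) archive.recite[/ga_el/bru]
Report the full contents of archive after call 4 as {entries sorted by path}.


Now I run sums.bump with 91, and observe 91.
Invoking archive.etch with /ga_el/bru, hasmo, → created.
I try archive.carve with /pedrat/gestur, yielding ok.
Using archive.etch with /pedrat/gestur/hest_a, hobruslo_ot, → created.
Then archive.cull with /pedrat/gestur/hest_a: ok.
Using archive.cull with /pedrat/gestur, and see ok.
I call archive.etch with /pedrat/codeda, ri, which returns created.
I invoke sums.tell(), and observe 91.
I invoke archive.recite with /ga_el/bru, and observe hasmo.

Answer: {ga_el/, ga_el/bru=hasmo, pedrat/, pedrat/gestur/, pedrat/gestur/hest_a=hobruslo_ot}


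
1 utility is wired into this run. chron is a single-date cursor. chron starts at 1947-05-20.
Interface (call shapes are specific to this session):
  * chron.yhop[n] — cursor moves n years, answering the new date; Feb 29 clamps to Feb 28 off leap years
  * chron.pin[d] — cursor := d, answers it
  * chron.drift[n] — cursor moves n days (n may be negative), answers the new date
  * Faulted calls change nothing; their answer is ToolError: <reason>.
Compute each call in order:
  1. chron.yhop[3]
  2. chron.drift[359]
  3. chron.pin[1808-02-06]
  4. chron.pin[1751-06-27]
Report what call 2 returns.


Answer: 1951-05-14

Derivation:
[in] chron.yhop n: 3
= 1950-05-20
[in] chron.drift n: 359
= 1951-05-14
[in] chron.pin d: 1808-02-06
= 1808-02-06
[in] chron.pin d: 1751-06-27
= 1751-06-27


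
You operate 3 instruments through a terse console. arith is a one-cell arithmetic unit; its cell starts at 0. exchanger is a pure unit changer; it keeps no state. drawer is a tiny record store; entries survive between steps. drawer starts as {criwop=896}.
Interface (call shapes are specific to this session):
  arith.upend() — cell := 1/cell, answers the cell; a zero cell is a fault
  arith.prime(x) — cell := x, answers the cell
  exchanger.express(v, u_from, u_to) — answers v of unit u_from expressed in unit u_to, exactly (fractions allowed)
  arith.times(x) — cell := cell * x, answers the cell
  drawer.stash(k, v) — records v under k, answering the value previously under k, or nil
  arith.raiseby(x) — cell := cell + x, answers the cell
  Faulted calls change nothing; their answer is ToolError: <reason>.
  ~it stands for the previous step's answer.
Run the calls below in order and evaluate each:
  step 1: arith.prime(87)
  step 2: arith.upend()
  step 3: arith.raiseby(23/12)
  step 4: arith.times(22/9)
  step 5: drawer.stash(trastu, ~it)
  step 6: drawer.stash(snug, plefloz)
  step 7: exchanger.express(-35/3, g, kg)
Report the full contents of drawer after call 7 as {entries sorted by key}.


Answer: {criwop=896, snug=plefloz, trastu=7381/1566}

Derivation:
Using arith.prime with x: 87, → 87.
I try arith.upend(), — result: 1/87.
Invoking arith.raiseby with x: 23/12, which returns 671/348.
Then arith.times with x: 22/9, → 7381/1566.
Next I call drawer.stash with k: trastu, v: ~it, and see nil.
Then drawer.stash with k: snug, v: plefloz, → nil.
Calling exchanger.express with v: -35/3, u_from: g, u_to: kg, — result: -7/600.


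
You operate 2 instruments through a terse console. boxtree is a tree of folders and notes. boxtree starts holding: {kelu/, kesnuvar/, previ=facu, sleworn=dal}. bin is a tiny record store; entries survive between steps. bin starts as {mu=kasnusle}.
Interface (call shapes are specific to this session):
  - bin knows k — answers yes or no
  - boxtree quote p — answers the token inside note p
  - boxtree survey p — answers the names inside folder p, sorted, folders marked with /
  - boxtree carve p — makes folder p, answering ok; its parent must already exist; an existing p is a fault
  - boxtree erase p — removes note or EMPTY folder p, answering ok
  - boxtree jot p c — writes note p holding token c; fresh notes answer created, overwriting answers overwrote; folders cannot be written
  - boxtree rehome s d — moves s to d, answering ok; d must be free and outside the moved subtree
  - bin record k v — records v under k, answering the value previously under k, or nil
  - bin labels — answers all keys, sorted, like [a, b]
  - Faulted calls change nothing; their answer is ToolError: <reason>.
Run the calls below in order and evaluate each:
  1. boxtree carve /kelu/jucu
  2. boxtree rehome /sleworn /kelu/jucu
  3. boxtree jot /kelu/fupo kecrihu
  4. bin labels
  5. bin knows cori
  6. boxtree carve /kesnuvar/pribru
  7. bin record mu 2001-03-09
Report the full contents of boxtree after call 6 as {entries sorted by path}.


Answer: {kelu/, kelu/fupo=kecrihu, kelu/jucu/, kesnuvar/, kesnuvar/pribru/, previ=facu, sleworn=dal}

Derivation:
[in] boxtree carve p='/kelu/jucu'
= ok
[in] boxtree rehome s='/sleworn' d='/kelu/jucu'
= ToolError: exists
[in] boxtree jot p='/kelu/fupo' c='kecrihu'
= created
[in] bin labels
= [mu]
[in] bin knows k='cori'
= no
[in] boxtree carve p='/kesnuvar/pribru'
= ok
[in] bin record k='mu' v='2001-03-09'
= kasnusle
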